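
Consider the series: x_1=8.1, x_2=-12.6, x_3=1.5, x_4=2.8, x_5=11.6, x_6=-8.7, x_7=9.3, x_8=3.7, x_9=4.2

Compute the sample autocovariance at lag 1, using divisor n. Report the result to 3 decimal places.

-26.428

Mean x̄ = (8.1 − 12.6 + 1.5 + 2.8 + 11.6 − 8.7 + 9.3 + 3.7 + 4.2)/9 = 2.2111
Σ_{t=1}^{8}(x_t−x̄)(x_{t+1}−x̄) = -237.8535
γ_1 = -237.8535 / 9 = -26.428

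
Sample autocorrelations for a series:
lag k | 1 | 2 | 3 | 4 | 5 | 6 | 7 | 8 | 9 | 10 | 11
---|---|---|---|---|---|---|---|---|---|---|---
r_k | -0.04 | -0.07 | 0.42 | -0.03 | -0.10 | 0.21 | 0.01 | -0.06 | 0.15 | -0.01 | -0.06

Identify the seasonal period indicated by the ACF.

The largest autocorrelation is r_3 = 0.42, with weaker echoes at lags 6 (0.21) and 9 (0.15); the remaining lags stay at or below 0.01.
The dominant spike at lag 3 indicates a seasonal period of 3.

3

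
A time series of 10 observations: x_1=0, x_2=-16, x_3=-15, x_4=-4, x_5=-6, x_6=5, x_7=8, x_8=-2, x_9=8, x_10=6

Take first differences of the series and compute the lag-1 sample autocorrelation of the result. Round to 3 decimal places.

First differences Δx: -16, 1, 11, -2, 11, 3, -10, 10, -2
Mean of differences = 0.6667
Numerator Σ(Δx_t−Δx̄)(Δx_{t+1}−Δx̄) = -182.4444
Denominator Σ(Δx_t−Δx̄)² = 712.0000
r_1(Δx) = -182.4444 / 712.0000 = -0.256

-0.256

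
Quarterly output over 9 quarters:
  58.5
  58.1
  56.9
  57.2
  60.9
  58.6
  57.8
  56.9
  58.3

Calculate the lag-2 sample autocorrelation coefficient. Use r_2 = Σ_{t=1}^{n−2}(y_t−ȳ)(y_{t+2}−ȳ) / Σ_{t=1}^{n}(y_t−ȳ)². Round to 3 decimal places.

-0.483

Mean ȳ = (58.5 + 58.1 + 56.9 + 57.2 + 60.9 + 58.6 + 57.8 + 56.9 + 58.3)/9 = 58.1333
Numerator Σ_{t=1}^{7}(y_t−ȳ)(y_{t+2}−ȳ) = -5.8222
Denominator Σ(y_t−ȳ)² = 12.0600
r_2 = -5.8222 / 12.0600 = -0.483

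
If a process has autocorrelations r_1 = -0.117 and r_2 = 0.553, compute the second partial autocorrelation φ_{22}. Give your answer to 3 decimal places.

φ_{22} = (r_2 − r_1²) / (1 − r_1²)
r_1² = (-0.117)² = 0.013689
Numerator = 0.553 − 0.0137 = 0.5393; denominator = 1 − 0.0137 = 0.9863
φ_{22} = 0.5393 / 0.9863 = 0.547

0.547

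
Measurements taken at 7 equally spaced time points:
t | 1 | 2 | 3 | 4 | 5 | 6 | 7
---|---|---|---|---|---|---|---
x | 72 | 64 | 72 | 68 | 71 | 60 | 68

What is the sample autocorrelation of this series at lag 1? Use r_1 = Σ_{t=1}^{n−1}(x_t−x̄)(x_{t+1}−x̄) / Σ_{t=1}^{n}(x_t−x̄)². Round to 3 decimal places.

Mean x̄ = (72 + 64 + 72 + 68 + 71 + 60 + 68)/7 = 67.8571
Deviations from mean: 4.1429, -3.8571, 4.1429, 0.1429, 3.1429, -7.8571, 0.1429
Numerator Σ_{t=1}^{6}(x_t−x̄)(x_{t+1}−x̄) = -56.7347
Denominator Σ(x_t−x̄)² = 120.8571
r_1 = -56.7347 / 120.8571 = -0.469

-0.469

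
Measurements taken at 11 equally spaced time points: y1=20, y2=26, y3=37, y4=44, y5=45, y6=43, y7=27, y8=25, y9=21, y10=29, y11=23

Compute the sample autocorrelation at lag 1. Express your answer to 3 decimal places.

0.578

Mean ȳ = (20 + 26 + 37 + 44 + 45 + 43 + 27 + 25 + 21 + 29 + 23)/11 = 30.9091
Numerator Σ_{t=1}^{10}(y_t−ȳ)(y_{t+1}−ȳ) = 526.6281
Denominator Σ(y_t−ȳ)² = 910.9091
r_1 = 526.6281 / 910.9091 = 0.578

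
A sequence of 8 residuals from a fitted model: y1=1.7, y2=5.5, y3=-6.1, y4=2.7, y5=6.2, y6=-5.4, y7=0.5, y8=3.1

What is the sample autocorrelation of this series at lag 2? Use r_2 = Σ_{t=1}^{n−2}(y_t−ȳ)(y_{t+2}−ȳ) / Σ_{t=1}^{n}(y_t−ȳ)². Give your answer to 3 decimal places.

-0.416

Mean ȳ = (1.7 + 5.5 − 6.1 + 2.7 + 6.2 − 5.4 + 0.5 + 3.1)/8 = 1.0250
Deviations from mean: 0.6750, 4.4750, -7.1250, 1.6750, 5.1750, -6.4250, -0.5250, 2.0750
Numerator Σ_{t=1}^{6}(y_t−ȳ)(y_{t+2}−ȳ) = -60.9963
Denominator Σ(y_t−ȳ)² = 146.6950
r_2 = -60.9963 / 146.6950 = -0.416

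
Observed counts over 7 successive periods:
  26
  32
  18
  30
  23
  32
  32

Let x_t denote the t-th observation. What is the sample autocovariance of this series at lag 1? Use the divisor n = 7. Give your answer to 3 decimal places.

Mean x̄ = (26 + 32 + 18 + 30 + 23 + 32 + 32)/7 = 27.5714
Deviations: -1.5714, 4.4286, -9.5714, 2.4286, -4.5714, 4.4286, 4.4286
Σ_{t=1}^{6}(x_t−x̄)(x_{t+1}−x̄) = -84.3265
γ_1 = -84.3265 / 7 = -12.047

-12.047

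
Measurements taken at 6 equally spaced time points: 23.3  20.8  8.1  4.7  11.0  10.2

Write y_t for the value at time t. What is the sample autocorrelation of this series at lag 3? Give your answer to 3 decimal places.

Mean ȳ = (23.3 + 20.8 + 8.1 + 4.7 + 11.0 + 10.2)/6 = 13.0167
Deviations from mean: 10.2833, 7.7833, -4.9167, -8.3167, -2.0167, -2.8167
Numerator Σ_{t=1}^{3}(y_t−ȳ)(y_{t+3}−ȳ) = -87.3708
Denominator Σ(y_t−ȳ)² = 271.6683
r_3 = -87.3708 / 271.6683 = -0.322

-0.322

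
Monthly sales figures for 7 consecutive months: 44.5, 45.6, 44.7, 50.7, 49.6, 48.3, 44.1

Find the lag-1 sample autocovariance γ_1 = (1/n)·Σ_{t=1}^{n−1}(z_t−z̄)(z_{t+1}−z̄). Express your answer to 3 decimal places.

Mean z̄ = (44.5 + 45.6 + 44.7 + 50.7 + 49.6 + 48.3 + 44.1)/7 = 46.7857
Σ_{t=1}^{6}(z_t−z̄)(z_{t+1}−z̄) = 8.2298
γ_1 = 8.2298 / 7 = 1.176

1.176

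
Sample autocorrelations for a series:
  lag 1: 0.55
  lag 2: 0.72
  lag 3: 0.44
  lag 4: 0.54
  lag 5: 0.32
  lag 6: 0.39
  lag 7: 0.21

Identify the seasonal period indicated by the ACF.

2

The largest autocorrelation is r_2 = 0.72; the remaining lags stay at or below 0.55.
The dominant spike at lag 2 indicates a seasonal period of 2.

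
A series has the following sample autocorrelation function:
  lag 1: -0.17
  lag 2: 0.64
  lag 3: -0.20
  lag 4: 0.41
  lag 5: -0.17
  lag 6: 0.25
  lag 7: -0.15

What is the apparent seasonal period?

2

The largest autocorrelation is r_2 = 0.64, with weaker echoes at lags 4 (0.41) and 6 (0.25); the remaining lags stay at or below -0.15.
The dominant spike at lag 2 indicates a seasonal period of 2.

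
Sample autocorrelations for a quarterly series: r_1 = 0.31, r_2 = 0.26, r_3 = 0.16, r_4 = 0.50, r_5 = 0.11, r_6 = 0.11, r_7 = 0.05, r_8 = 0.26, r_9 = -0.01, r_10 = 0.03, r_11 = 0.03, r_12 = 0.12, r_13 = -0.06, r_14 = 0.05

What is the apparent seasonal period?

4

The largest autocorrelation is r_4 = 0.50; the remaining lags stay at or below 0.31. The elevated value at lag 1 (0.31), dropping to 0.26 at lag 2, reflects decaying short-term dependence rather than seasonality.
The dominant spike at lag 4 indicates a seasonal period of 4.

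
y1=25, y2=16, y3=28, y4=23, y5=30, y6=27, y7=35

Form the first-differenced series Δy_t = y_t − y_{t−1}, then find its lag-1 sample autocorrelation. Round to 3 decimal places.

First differences Δy: -9, 12, -5, 7, -3, 8
Mean of differences = 1.6667
Numerator Σ(Δy_t−Δȳ)(Δy_{t+1}−Δȳ) = -269.1111
Denominator Σ(Δy_t−Δȳ)² = 355.3333
r_1(Δy) = -269.1111 / 355.3333 = -0.757

-0.757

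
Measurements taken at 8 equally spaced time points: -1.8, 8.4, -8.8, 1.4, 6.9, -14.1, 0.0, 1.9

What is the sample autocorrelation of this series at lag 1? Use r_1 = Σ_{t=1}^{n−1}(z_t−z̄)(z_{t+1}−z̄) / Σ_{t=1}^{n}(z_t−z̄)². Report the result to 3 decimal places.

Mean z̄ = (-1.8 + 8.4 − 8.8 + 1.4 + 6.9 − 14.1 + 0.0 + 1.9)/8 = -0.7625
Deviations from mean: -1.0375, 9.1625, -8.0375, 2.1625, 7.6625, -13.3375, 0.7625, 2.6625
Numerator Σ_{t=1}^{7}(z_t−z̄)(z_{t+1}−z̄) = -194.2989
Denominator Σ(z_t−z̄)² = 398.5788
r_1 = -194.2989 / 398.5788 = -0.487

-0.487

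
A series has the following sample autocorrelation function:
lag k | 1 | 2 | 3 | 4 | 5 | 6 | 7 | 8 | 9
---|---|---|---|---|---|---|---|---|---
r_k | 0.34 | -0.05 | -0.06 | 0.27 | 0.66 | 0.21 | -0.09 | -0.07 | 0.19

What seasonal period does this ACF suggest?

The largest autocorrelation is r_5 = 0.66; the remaining lags stay at or below 0.34.
The dominant spike at lag 5 indicates a seasonal period of 5.

5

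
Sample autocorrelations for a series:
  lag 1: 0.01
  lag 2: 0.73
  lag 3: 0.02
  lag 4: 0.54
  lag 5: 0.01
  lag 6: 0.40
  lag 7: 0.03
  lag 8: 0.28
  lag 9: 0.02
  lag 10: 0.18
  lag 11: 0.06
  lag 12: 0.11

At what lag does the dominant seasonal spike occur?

The largest autocorrelation is r_2 = 0.73, with weaker echoes at lags 4 (0.54), 6 (0.40), 8 (0.28) and 10 (0.18); the remaining lags stay at or below 0.11.
The dominant spike at lag 2 indicates a seasonal period of 2.

2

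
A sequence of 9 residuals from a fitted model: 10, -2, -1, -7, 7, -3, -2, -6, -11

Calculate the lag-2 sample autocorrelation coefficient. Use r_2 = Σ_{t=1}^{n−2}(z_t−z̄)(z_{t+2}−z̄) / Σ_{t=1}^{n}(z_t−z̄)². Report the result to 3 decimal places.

Mean z̄ = (10 − 2 − 1 − 7 + 7 − 3 − 2 − 6 − 11)/9 = -1.6667
Numerator Σ_{t=1}^{7}(z_t−z̄)(z_{t+2}−z̄) = 28.4444
Denominator Σ(z_t−z̄)² = 348.0000
r_2 = 28.4444 / 348.0000 = 0.082

0.082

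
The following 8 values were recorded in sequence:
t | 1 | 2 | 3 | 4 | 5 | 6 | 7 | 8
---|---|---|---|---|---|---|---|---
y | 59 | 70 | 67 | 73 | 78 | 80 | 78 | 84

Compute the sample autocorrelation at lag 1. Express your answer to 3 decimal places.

0.392

Mean ȳ = (59 + 70 + 67 + 73 + 78 + 80 + 78 + 84)/8 = 73.6250
Deviations from mean: -14.6250, -3.6250, -6.6250, -0.6250, 4.3750, 6.3750, 4.3750, 10.3750
Σ(y_t−ȳ)(y_{t+1}−ȳ) = (53.0156) + (24.0156) + (4.1406) + (-2.7344) + (27.8906) + (27.8906) + (45.3906) = 179.6094
Denominator Σ(y_t−ȳ)² = 457.8750
r_1 = 179.6094 / 457.8750 = 0.392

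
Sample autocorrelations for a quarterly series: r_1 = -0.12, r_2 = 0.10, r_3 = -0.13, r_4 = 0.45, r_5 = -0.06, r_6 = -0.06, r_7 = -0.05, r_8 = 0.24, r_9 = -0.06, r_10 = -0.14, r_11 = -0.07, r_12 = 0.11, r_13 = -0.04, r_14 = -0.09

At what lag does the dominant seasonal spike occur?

The largest autocorrelation is r_4 = 0.45, with a weaker echo at lag 8 (0.24); the remaining lags stay at or below 0.11.
The dominant spike at lag 4 indicates a seasonal period of 4.

4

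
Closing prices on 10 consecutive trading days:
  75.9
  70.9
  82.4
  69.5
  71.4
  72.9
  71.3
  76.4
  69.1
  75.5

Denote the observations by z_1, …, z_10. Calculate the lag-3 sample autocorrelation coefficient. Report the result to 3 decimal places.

-0.055

Mean z̄ = (75.9 + 70.9 + 82.4 + 69.5 + 71.4 + 72.9 + 71.3 + 76.4 + 69.1 + 75.5)/10 = 73.5300
Numerator Σ_{t=1}^{7}(z_t−z̄)(z_{t+3}−z̄) = -8.2657
Denominator Σ(z_t−z̄)² = 149.1010
r_3 = -8.2657 / 149.1010 = -0.055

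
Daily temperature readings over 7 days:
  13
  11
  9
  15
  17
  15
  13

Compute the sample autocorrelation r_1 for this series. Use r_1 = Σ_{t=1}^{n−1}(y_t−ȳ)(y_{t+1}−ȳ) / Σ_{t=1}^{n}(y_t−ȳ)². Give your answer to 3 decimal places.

Mean ȳ = (13 + 11 + 9 + 15 + 17 + 15 + 13)/7 = 13.2857
Σ(y_t−ȳ)(y_{t+1}−ȳ) = (0.6531) + (9.7959) + (-7.3469) + (6.3673) + (6.3673) + (-0.4898) = 15.3469
Denominator Σ(y_t−ȳ)² = 43.4286
r_1 = 15.3469 / 43.4286 = 0.353

0.353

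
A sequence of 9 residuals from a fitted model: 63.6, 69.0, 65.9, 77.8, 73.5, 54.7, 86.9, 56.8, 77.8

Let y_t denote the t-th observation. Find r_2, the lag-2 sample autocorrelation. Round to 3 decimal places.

Mean ȳ = (63.6 + 69.0 + 65.9 + 77.8 + 73.5 + 54.7 + 86.9 + 56.8 + 77.8)/9 = 69.5556
Numerator Σ_{t=1}^{7}(y_t−ȳ)(y_{t+2}−ȳ) = 281.1960
Denominator Σ(y_t−ȳ)² = 884.8622
r_2 = 281.1960 / 884.8622 = 0.318

0.318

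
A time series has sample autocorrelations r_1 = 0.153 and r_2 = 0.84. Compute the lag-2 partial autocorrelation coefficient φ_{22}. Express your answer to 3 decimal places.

φ_{22} = (r_2 − r_1²) / (1 − r_1²)
r_1² = (0.153)² = 0.023409
Numerator = 0.84 − 0.0234 = 0.8166; denominator = 1 − 0.0234 = 0.9766
φ_{22} = 0.8166 / 0.9766 = 0.836

0.836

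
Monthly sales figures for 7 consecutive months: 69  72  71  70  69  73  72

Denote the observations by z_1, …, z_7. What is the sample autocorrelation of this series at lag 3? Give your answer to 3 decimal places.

-0.081

Mean z̄ = (69 + 72 + 71 + 70 + 69 + 73 + 72)/7 = 70.8571
Σ(z_t−z̄)(z_{t+3}−z̄) = (1.5918) + (-2.1224) + (0.3061) + (-0.9796) = -1.2041
Denominator Σ(z_t−z̄)² = 14.8571
r_3 = -1.2041 / 14.8571 = -0.081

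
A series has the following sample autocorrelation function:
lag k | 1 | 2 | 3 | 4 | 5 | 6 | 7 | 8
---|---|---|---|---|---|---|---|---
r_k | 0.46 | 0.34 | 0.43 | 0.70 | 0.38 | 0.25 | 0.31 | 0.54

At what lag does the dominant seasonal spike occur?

The largest autocorrelation is r_4 = 0.70, with a weaker echo at lag 8 (0.54); the remaining lags stay at or below 0.46. The elevated value at lag 1 (0.46), dropping to 0.34 at lag 2, reflects decaying short-term dependence rather than seasonality.
The dominant spike at lag 4 indicates a seasonal period of 4.

4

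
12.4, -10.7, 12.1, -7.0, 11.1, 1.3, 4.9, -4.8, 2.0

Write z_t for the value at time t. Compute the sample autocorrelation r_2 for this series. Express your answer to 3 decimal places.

Mean z̄ = (12.4 − 10.7 + 12.1 − 7.0 + 11.1 + 1.3 + 4.9 − 4.8 + 2.0)/9 = 2.3667
Numerator Σ_{t=1}^{7}(z_t−z̄)(z_{t+2}−z̄) = 343.8844
Denominator Σ(z_t−z̄)² = 589.2000
r_2 = 343.8844 / 589.2000 = 0.584

0.584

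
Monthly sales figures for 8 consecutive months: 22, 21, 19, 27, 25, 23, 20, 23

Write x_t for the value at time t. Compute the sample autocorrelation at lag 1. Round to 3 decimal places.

0.005

Mean x̄ = (22 + 21 + 19 + 27 + 25 + 23 + 20 + 23)/8 = 22.5000
Deviations from mean: -0.5000, -1.5000, -3.5000, 4.5000, 2.5000, 0.5000, -2.5000, 0.5000
Σ(x_t−x̄)(x_{t+1}−x̄) = (0.7500) + (5.2500) + (-15.7500) + (11.2500) + (1.2500) + (-1.2500) + (-1.2500) = 0.2500
Denominator Σ(x_t−x̄)² = 48.0000
r_1 = 0.2500 / 48.0000 = 0.005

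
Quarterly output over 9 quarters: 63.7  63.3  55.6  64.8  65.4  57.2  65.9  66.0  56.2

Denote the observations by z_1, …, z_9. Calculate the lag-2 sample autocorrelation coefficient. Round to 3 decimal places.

Mean z̄ = (63.7 + 63.3 + 55.6 + 64.8 + 65.4 + 57.2 + 65.9 + 66.0 + 56.2)/9 = 62.0111
Σ(z_t−z̄)(z_{t+2}−z̄) = (-10.8277) + (3.5946) + (-21.7265) + (-13.4177) + (13.1790) + (-19.1910) + (-22.5988) = -70.9880
Denominator Σ(z_t−z̄)² = 152.8289
r_2 = -70.9880 / 152.8289 = -0.464

-0.464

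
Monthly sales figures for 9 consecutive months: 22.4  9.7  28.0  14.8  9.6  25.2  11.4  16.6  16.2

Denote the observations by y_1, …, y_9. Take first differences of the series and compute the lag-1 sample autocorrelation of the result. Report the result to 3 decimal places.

-0.668

First differences Δy: -12.7, 18.3, -13.2, -5.2, 15.6, -13.8, 5.2, -0.4
Mean of differences = -0.7750
Numerator Σ(Δy_t−Δȳ)(Δy_{t+1}−Δȳ) = -770.8231
Denominator Σ(Δy_t−Δȳ)² = 1153.6550
r_1(Δy) = -770.8231 / 1153.6550 = -0.668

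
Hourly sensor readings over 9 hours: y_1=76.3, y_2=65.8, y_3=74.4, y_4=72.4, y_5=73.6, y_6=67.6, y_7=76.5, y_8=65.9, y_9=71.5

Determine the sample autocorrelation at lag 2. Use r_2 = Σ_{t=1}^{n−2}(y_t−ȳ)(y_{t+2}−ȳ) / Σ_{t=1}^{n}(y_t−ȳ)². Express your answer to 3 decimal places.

0.308

Mean ȳ = (76.3 + 65.8 + 74.4 + 72.4 + 73.6 + 67.6 + 76.5 + 65.9 + 71.5)/9 = 71.5556
Numerator Σ_{t=1}^{7}(y_t−ȳ)(y_{t+2}−ȳ) = 43.3149
Denominator Σ(y_t−ȳ)² = 140.7022
r_2 = 43.3149 / 140.7022 = 0.308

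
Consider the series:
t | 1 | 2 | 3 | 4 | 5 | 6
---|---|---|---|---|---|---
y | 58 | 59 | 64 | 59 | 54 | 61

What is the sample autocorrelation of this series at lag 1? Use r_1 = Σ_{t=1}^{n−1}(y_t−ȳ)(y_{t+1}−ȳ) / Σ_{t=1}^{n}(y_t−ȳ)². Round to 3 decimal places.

Mean ȳ = (58 + 59 + 64 + 59 + 54 + 61)/6 = 59.1667
Deviations from mean: -1.1667, -0.1667, 4.8333, -0.1667, -5.1667, 1.8333
Σ(y_t−ȳ)(y_{t+1}−ȳ) = (0.1944) + (-0.8056) + (-0.8056) + (0.8611) + (-9.4722) = -10.0278
Denominator Σ(y_t−ȳ)² = 54.8333
r_1 = -10.0278 / 54.8333 = -0.183

-0.183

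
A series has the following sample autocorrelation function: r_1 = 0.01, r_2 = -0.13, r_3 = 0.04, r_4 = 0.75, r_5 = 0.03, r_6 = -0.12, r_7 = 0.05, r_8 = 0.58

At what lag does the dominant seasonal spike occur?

4

The largest autocorrelation is r_4 = 0.75, with a weaker echo at lag 8 (0.58); the remaining lags stay at or below 0.05.
The dominant spike at lag 4 indicates a seasonal period of 4.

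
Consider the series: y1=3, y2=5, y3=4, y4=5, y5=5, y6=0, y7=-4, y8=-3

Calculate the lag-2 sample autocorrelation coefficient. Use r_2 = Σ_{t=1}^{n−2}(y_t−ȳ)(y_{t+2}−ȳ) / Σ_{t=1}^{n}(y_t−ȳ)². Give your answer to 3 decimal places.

Mean ȳ = (3 + 5 + 4 + 5 + 5 + 0 − 4 − 3)/8 = 1.8750
Deviations from mean: 1.1250, 3.1250, 2.1250, 3.1250, 3.1250, -1.8750, -5.8750, -4.8750
Σ(y_t−ȳ)(y_{t+2}−ȳ) = (2.3906) + (9.7656) + (6.6406) + (-5.8594) + (-18.3594) + (9.1406) = 3.7188
Denominator Σ(y_t−ȳ)² = 96.8750
r_2 = 3.7188 / 96.8750 = 0.038

0.038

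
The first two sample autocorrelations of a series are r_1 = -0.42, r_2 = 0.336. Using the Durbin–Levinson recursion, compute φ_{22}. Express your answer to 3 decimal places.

φ_{22} = (r_2 − r_1²) / (1 − r_1²)
r_1² = (-0.42)² = 0.1764
Numerator = 0.336 − 0.1764 = 0.1596; denominator = 1 − 0.1764 = 0.8236
φ_{22} = 0.1596 / 0.8236 = 0.194

0.194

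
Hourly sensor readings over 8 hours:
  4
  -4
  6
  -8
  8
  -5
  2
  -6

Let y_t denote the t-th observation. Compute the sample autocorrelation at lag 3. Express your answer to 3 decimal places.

-0.610

Mean ȳ = (4 − 4 + 6 − 8 + 8 − 5 + 2 − 6)/8 = -0.3750
Deviations from mean: 4.3750, -3.6250, 6.3750, -7.6250, 8.3750, -4.6250, 2.3750, -5.6250
Numerator Σ_{t=1}^{5}(y_t−ȳ)(y_{t+3}−ȳ) = -158.4219
Denominator Σ(y_t−ȳ)² = 259.8750
r_3 = -158.4219 / 259.8750 = -0.610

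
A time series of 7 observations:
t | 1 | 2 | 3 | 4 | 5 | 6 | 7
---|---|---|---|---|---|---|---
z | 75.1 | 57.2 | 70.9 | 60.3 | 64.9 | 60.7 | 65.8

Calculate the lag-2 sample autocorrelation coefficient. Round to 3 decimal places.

Mean z̄ = (75.1 + 57.2 + 70.9 + 60.3 + 64.9 + 60.7 + 65.8)/7 = 64.9857
Deviations from mean: 10.1143, -7.7857, 5.9143, -4.6857, -0.0857, -4.2857, 0.8143
Σ(z_t−z̄)(z_{t+2}−z̄) = (59.8188) + (36.4816) + (-0.5069) + (20.0816) + (-0.0698) = 115.8053
Denominator Σ(z_t−z̄)² = 238.8886
r_2 = 115.8053 / 238.8886 = 0.485

0.485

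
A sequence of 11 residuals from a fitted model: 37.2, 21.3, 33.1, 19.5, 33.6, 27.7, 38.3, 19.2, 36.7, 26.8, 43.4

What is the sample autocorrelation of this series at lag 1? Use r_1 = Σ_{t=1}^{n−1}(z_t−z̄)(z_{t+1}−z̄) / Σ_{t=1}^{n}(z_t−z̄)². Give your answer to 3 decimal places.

Mean z̄ = (37.2 + 21.3 + 33.1 + 19.5 + 33.6 + 27.7 + 38.3 + 19.2 + 36.7 + 26.8 + 43.4)/11 = 30.6182
Numerator Σ_{t=1}^{10}(z_t−z̄)(z_{t+1}−z̄) = -405.5012
Denominator Σ(z_t−z̄)² = 681.6564
r_1 = -405.5012 / 681.6564 = -0.595

-0.595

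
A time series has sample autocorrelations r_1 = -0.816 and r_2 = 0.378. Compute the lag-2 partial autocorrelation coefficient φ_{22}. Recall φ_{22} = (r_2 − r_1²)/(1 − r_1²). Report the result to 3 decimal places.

φ_{22} = (r_2 − r_1²) / (1 − r_1²)
r_1² = (-0.816)² = 0.665856
Numerator = 0.378 − 0.6659 = -0.2879; denominator = 1 − 0.6659 = 0.3341
φ_{22} = -0.2879 / 0.3341 = -0.861

-0.861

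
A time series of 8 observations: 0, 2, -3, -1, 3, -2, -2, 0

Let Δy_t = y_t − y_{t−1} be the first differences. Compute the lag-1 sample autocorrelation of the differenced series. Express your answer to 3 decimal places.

-0.410

First differences Δy: 2, -5, 2, 4, -5, 0, 2
Mean of differences = 0.0000
Numerator Σ(Δy_t−Δȳ)(Δy_{t+1}−Δȳ) = -32.0000
Denominator Σ(Δy_t−Δȳ)² = 78.0000
r_1(Δy) = -32.0000 / 78.0000 = -0.410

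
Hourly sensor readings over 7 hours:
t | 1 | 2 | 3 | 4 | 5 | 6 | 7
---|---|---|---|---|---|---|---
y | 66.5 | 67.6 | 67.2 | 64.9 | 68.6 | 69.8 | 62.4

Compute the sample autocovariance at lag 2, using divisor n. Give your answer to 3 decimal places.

-2.076

Mean ȳ = (66.5 + 67.6 + 67.2 + 64.9 + 68.6 + 69.8 + 62.4)/7 = 66.7143
Σ_{t=1}^{5}(y_t−ȳ)(y_{t+2}−ȳ) = -14.5290
γ_2 = -14.5290 / 7 = -2.076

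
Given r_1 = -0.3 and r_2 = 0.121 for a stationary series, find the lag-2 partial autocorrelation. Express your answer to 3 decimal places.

0.034

φ_{22} = (r_2 − r_1²) / (1 − r_1²)
r_1² = (-0.3)² = 0.09
Numerator = 0.121 − 0.0900 = 0.0310; denominator = 1 − 0.0900 = 0.9100
φ_{22} = 0.0310 / 0.9100 = 0.034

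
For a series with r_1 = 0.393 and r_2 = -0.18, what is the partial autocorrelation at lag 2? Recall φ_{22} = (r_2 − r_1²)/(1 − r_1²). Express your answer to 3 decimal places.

φ_{22} = (r_2 − r_1²) / (1 − r_1²)
r_1² = (0.393)² = 0.154449
Numerator = -0.18 − 0.1544 = -0.3344; denominator = 1 − 0.1544 = 0.8456
φ_{22} = -0.3344 / 0.8456 = -0.396

-0.396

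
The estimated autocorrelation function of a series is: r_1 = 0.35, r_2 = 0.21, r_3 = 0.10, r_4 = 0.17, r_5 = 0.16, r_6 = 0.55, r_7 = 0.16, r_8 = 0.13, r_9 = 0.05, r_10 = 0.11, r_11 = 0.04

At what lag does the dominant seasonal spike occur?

The largest autocorrelation is r_6 = 0.55; the remaining lags stay at or below 0.35. The elevated value at lag 1 (0.35), dropping to 0.21 at lag 2, reflects decaying short-term dependence rather than seasonality.
The dominant spike at lag 6 indicates a seasonal period of 6.

6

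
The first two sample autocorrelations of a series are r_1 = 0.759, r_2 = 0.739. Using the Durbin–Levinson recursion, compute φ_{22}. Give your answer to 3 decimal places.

φ_{22} = (r_2 − r_1²) / (1 − r_1²)
r_1² = (0.759)² = 0.576081
Numerator = 0.739 − 0.5761 = 0.1629; denominator = 1 − 0.5761 = 0.4239
φ_{22} = 0.1629 / 0.4239 = 0.384

0.384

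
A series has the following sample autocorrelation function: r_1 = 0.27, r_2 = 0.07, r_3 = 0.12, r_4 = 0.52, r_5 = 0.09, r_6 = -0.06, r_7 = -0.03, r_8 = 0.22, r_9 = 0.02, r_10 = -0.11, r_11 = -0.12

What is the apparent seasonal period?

The largest autocorrelation is r_4 = 0.52; the remaining lags stay at or below 0.27. The elevated value at lag 1 (0.27), dropping to 0.07 at lag 2, reflects decaying short-term dependence rather than seasonality.
The dominant spike at lag 4 indicates a seasonal period of 4.

4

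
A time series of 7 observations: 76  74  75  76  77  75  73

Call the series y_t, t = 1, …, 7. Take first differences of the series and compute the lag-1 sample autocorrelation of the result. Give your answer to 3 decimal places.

First differences Δy: -2, 1, 1, 1, -2, -2
Mean of differences = -0.5000
Numerator Σ(Δy_t−Δȳ)(Δy_{t+1}−Δȳ) = 2.2500
Denominator Σ(Δy_t−Δȳ)² = 13.5000
r_1(Δy) = 2.2500 / 13.5000 = 0.167

0.167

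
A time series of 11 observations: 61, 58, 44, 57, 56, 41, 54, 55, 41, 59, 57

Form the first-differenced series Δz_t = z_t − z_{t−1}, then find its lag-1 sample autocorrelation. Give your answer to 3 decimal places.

First differences Δz: -3, -14, 13, -1, -15, 13, 1, -14, 18, -2
Mean of differences = -0.4000
Numerator Σ(Δz_t−Δz̄)(Δz_{t+1}−Δz̄) = -621.7600
Denominator Σ(Δz_t−Δz̄)² = 1292.4000
r_1(Δz) = -621.7600 / 1292.4000 = -0.481

-0.481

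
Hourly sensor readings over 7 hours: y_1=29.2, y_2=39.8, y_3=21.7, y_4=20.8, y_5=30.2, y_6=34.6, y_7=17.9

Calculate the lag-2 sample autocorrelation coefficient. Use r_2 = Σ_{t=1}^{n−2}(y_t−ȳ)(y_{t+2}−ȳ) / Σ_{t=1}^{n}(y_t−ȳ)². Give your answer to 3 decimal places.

-0.469

Mean ȳ = (29.2 + 39.8 + 21.7 + 20.8 + 30.2 + 34.6 + 17.9)/7 = 27.7429
Deviations from mean: 1.4571, 12.0571, -6.0429, -6.9429, 2.4571, 6.8571, -9.8429
Σ(y_t−ȳ)(y_{t+2}−ȳ) = (-8.8053) + (-83.7110) + (-14.8482) + (-47.6082) + (-24.1853) = -179.1580
Denominator Σ(y_t−ȳ)² = 382.1571
r_2 = -179.1580 / 382.1571 = -0.469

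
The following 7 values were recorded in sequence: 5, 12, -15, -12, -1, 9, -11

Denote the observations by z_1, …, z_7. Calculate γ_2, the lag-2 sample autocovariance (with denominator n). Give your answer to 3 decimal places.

Mean z̄ = (5 + 12 − 15 − 12 − 1 + 9 − 11)/7 = -1.8571
Deviations: 6.8571, 13.8571, -13.1429, -10.1429, 0.8571, 10.8571, -9.1429
Σ_{t=1}^{5}(z_t−z̄)(z_{t+2}−z̄) = -359.8980
γ_2 = -359.8980 / 7 = -51.414

-51.414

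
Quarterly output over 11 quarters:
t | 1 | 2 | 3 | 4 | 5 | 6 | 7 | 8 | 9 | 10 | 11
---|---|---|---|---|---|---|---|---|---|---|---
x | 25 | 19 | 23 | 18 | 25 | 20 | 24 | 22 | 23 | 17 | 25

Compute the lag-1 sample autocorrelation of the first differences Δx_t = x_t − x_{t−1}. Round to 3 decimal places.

First differences Δx: -6, 4, -5, 7, -5, 4, -2, 1, -6, 8
Mean of differences = 0.0000
Numerator Σ(Δx_t−Δx̄)(Δx_{t+1}−Δx̄) = -198.0000
Denominator Σ(Δx_t−Δx̄)² = 272.0000
r_1(Δx) = -198.0000 / 272.0000 = -0.728

-0.728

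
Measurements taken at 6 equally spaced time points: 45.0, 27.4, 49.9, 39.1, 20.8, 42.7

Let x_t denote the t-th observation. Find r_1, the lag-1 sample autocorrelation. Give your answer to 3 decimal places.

Mean x̄ = (45.0 + 27.4 + 49.9 + 39.1 + 20.8 + 42.7)/6 = 37.4833
Deviations from mean: 7.5167, -10.0833, 12.4167, 1.6167, -16.6833, 5.2167
Σ(x_t−x̄)(x_{t+1}−x̄) = (-75.7931) + (-125.2014) + (20.0736) + (-26.9714) + (-87.0314) = -294.9236
Denominator Σ(x_t−x̄)² = 620.5083
r_1 = -294.9236 / 620.5083 = -0.475

-0.475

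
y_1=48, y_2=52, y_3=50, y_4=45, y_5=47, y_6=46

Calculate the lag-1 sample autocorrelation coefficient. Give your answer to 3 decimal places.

0.206

Mean ȳ = (48 + 52 + 50 + 45 + 47 + 46)/6 = 48.0000
Deviations from mean: 0.0000, 4.0000, 2.0000, -3.0000, -1.0000, -2.0000
Σ(y_t−ȳ)(y_{t+1}−ȳ) = (0.0000) + (8.0000) + (-6.0000) + (3.0000) + (2.0000) = 7.0000
Denominator Σ(y_t−ȳ)² = 34.0000
r_1 = 7.0000 / 34.0000 = 0.206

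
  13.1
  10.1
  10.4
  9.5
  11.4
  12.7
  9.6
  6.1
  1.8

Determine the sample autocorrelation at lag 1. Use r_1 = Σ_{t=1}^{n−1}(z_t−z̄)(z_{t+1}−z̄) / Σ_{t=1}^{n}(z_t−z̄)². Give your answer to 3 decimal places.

Mean z̄ = (13.1 + 10.1 + 10.4 + 9.5 + 11.4 + 12.7 + 9.6 + 6.1 + 1.8)/9 = 9.4111
Numerator Σ_{t=1}^{8}(z_t−z̄)(z_{t+1}−z̄) = 35.2254
Denominator Σ(z_t−z̄)² = 98.7689
r_1 = 35.2254 / 98.7689 = 0.357

0.357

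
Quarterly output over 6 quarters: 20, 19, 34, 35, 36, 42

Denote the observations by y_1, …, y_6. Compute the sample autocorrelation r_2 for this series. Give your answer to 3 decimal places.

-0.050

Mean ȳ = (20 + 19 + 34 + 35 + 36 + 42)/6 = 31.0000
Deviations from mean: -11.0000, -12.0000, 3.0000, 4.0000, 5.0000, 11.0000
Numerator Σ_{t=1}^{4}(y_t−ȳ)(y_{t+2}−ȳ) = -22.0000
Denominator Σ(y_t−ȳ)² = 436.0000
r_2 = -22.0000 / 436.0000 = -0.050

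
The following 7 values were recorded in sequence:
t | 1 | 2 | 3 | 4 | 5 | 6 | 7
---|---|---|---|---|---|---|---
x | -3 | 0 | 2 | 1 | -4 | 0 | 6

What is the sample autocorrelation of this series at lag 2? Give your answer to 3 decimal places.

-0.579

Mean x̄ = (-3 + 0 + 2 + 1 − 4 + 0 + 6)/7 = 0.2857
Deviations from mean: -3.2857, -0.2857, 1.7143, 0.7143, -4.2857, -0.2857, 5.7143
Σ(x_t−x̄)(x_{t+2}−x̄) = (-5.6327) + (-0.2041) + (-7.3469) + (-0.2041) + (-24.4898) = -37.8776
Denominator Σ(x_t−x̄)² = 65.4286
r_2 = -37.8776 / 65.4286 = -0.579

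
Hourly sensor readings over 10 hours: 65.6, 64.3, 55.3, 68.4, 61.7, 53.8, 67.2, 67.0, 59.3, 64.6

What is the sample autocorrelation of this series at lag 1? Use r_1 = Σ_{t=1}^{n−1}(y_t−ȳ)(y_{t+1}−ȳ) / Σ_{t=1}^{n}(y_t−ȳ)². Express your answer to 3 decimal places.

-0.378

Mean ȳ = (65.6 + 64.3 + 55.3 + 68.4 + 61.7 + 53.8 + 67.2 + 67.0 + 59.3 + 64.6)/10 = 62.7200
Numerator Σ_{t=1}^{9}(y_t−ȳ)(y_{t+1}−ȳ) = -87.8684
Denominator Σ(y_t−ȳ)² = 232.3360
r_1 = -87.8684 / 232.3360 = -0.378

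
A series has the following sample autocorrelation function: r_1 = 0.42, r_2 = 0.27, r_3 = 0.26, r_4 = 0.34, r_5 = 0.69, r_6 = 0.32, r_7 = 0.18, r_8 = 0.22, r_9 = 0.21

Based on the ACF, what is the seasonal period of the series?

The largest autocorrelation is r_5 = 0.69; the remaining lags stay at or below 0.42. The elevated value at lag 1 (0.42), dropping to 0.27 at lag 2, reflects decaying short-term dependence rather than seasonality.
The dominant spike at lag 5 indicates a seasonal period of 5.

5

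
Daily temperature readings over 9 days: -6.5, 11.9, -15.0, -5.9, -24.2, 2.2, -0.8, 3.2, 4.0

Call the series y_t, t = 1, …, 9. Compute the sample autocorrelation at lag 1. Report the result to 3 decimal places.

Mean ȳ = (-6.5 + 11.9 − 15.0 − 5.9 − 24.2 + 2.2 − 0.8 + 3.2 + 4.0)/9 = -3.4556
Numerator Σ_{t=1}^{8}(y_t−ȳ)(y_{t+1}−ȳ) = -180.0998
Denominator Σ(y_t−ȳ)² = 953.5622
r_1 = -180.0998 / 953.5622 = -0.189

-0.189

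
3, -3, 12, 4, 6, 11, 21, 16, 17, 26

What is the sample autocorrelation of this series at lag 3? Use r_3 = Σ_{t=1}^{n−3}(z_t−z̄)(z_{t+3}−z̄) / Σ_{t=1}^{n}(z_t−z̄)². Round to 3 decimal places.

Mean z̄ = (3 − 3 + 12 + 4 + 6 + 11 + 21 + 16 + 17 + 26)/10 = 11.3000
Σ(z_t−z̄)(z_{t+3}−z̄) = (60.5900) + (75.7900) + (-0.2100) + (-70.8100) + (-24.9100) + (-1.7100) + (142.5900) = 181.3300
Denominator Σ(z_t−z̄)² = 720.1000
r_3 = 181.3300 / 720.1000 = 0.252

0.252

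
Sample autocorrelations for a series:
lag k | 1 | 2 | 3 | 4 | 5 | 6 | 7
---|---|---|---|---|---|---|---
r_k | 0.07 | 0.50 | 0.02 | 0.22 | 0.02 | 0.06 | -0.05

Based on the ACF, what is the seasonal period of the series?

2

The largest autocorrelation is r_2 = 0.50, with a weaker echo at lag 4 (0.22); the remaining lags stay at or below 0.07.
The dominant spike at lag 2 indicates a seasonal period of 2.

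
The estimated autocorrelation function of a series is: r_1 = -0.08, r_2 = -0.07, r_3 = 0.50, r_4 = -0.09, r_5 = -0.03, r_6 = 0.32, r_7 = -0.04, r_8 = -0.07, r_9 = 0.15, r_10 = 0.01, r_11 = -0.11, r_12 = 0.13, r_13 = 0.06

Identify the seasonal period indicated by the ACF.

The largest autocorrelation is r_3 = 0.50, with weaker echoes at lags 6 (0.32) and 9 (0.15); the remaining lags stay at or below 0.13.
The dominant spike at lag 3 indicates a seasonal period of 3.

3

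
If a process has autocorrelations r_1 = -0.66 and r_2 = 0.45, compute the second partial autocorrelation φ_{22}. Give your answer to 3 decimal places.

0.026

φ_{22} = (r_2 − r_1²) / (1 − r_1²)
r_1² = (-0.66)² = 0.4356
Numerator = 0.45 − 0.4356 = 0.0144; denominator = 1 − 0.4356 = 0.5644
φ_{22} = 0.0144 / 0.5644 = 0.026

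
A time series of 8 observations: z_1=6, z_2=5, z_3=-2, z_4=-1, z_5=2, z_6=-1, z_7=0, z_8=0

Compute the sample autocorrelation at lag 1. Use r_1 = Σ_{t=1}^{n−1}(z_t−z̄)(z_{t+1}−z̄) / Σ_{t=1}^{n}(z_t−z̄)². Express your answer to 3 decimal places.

0.219

Mean z̄ = (6 + 5 − 2 − 1 + 2 − 1 + 0 + 0)/8 = 1.1250
Deviations from mean: 4.8750, 3.8750, -3.1250, -2.1250, 0.8750, -2.1250, -1.1250, -1.1250
Σ(z_t−z̄)(z_{t+1}−z̄) = (18.8906) + (-12.1094) + (6.6406) + (-1.8594) + (-1.8594) + (2.3906) + (1.2656) = 13.3594
Denominator Σ(z_t−z̄)² = 60.8750
r_1 = 13.3594 / 60.8750 = 0.219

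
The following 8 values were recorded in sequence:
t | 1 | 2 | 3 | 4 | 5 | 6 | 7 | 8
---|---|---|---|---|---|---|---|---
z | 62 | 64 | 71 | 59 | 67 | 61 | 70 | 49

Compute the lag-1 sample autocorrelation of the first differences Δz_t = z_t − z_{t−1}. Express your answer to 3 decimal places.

First differences Δz: 2, 7, -12, 8, -6, 9, -21
Mean of differences = -1.8571
Numerator Σ(Δz_t−Δz̄)(Δz_{t+1}−Δz̄) = -449.3061
Denominator Σ(Δz_t−Δz̄)² = 794.8571
r_1(Δz) = -449.3061 / 794.8571 = -0.565

-0.565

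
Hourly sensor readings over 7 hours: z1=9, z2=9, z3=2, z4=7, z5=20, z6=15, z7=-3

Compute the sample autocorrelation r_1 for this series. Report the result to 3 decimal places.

-0.028

Mean z̄ = (9 + 9 + 2 + 7 + 20 + 15 − 3)/7 = 8.4286
Deviations from mean: 0.5714, 0.5714, -6.4286, -1.4286, 11.5714, 6.5714, -11.4286
Σ(z_t−z̄)(z_{t+1}−z̄) = (0.3265) + (-3.6735) + (9.1837) + (-16.5306) + (76.0408) + (-75.1020) = -9.7551
Denominator Σ(z_t−z̄)² = 351.7143
r_1 = -9.7551 / 351.7143 = -0.028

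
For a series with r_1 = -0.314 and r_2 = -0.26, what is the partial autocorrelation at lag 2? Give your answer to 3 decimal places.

-0.398

φ_{22} = (r_2 − r_1²) / (1 − r_1²)
r_1² = (-0.314)² = 0.098596
Numerator = -0.26 − 0.0986 = -0.3586; denominator = 1 − 0.0986 = 0.9014
φ_{22} = -0.3586 / 0.9014 = -0.398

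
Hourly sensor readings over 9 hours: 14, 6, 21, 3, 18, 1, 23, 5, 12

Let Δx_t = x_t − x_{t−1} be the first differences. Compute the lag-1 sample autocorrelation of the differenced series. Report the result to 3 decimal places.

-0.913

First differences Δx: -8, 15, -18, 15, -17, 22, -18, 7
Mean of differences = -0.2500
Numerator Σ(Δx_t−Δx̄)(Δx_{t+1}−Δx̄) = -1811.3125
Denominator Σ(Δx_t−Δx̄)² = 1983.5000
r_1(Δx) = -1811.3125 / 1983.5000 = -0.913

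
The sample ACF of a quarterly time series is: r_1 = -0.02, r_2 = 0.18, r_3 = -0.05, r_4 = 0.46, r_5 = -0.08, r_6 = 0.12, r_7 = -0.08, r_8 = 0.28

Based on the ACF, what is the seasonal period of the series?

4

The largest autocorrelation is r_4 = 0.46, with a weaker echo at lag 8 (0.28); the remaining lags stay at or below 0.18.
The dominant spike at lag 4 indicates a seasonal period of 4.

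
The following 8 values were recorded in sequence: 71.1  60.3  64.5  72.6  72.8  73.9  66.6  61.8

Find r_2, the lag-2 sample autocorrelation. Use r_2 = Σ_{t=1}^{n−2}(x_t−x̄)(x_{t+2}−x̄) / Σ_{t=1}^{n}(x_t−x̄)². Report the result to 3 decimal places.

Mean x̄ = (71.1 + 60.3 + 64.5 + 72.6 + 72.8 + 73.9 + 66.6 + 61.8)/8 = 67.9500
Deviations from mean: 3.1500, -7.6500, -3.4500, 4.6500, 4.8500, 5.9500, -1.3500, -6.1500
Numerator Σ_{t=1}^{6}(x_t−x̄)(x_{t+2}−x̄) = -78.6450
Denominator Σ(x_t−x̄)² = 200.5400
r_2 = -78.6450 / 200.5400 = -0.392

-0.392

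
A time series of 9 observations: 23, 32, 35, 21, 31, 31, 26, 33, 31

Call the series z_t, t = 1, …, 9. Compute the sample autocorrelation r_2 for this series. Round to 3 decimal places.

-0.374

Mean z̄ = (23 + 32 + 35 + 21 + 31 + 31 + 26 + 33 + 31)/9 = 29.2222
Numerator Σ_{t=1}^{7}(z_t−z̄)(z_{t+2}−z̄) = -67.8765
Denominator Σ(z_t−z̄)² = 181.5556
r_2 = -67.8765 / 181.5556 = -0.374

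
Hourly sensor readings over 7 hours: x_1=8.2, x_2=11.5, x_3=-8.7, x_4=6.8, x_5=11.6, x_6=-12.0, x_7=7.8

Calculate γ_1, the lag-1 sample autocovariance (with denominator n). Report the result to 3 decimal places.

-37.844

Mean x̄ = (8.2 + 11.5 − 8.7 + 6.8 + 11.6 − 12.0 + 7.8)/7 = 3.6000
Deviations: 4.6000, 7.9000, -12.3000, 3.2000, 8.0000, -15.6000, 4.2000
Σ_{t=1}^{6}(x_t−x̄)(x_{t+1}−x̄) = -264.9100
γ_1 = -264.9100 / 7 = -37.844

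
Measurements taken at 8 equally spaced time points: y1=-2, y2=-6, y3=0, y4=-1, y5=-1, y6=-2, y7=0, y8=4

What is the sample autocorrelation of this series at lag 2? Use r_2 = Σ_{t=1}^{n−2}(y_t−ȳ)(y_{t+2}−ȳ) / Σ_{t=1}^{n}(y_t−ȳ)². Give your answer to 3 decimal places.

Mean ȳ = (-2 − 6 + 0 − 1 − 1 − 2 + 0 + 4)/8 = -1.0000
Deviations from mean: -1.0000, -5.0000, 1.0000, 0.0000, 0.0000, -1.0000, 1.0000, 5.0000
Σ(y_t−ȳ)(y_{t+2}−ȳ) = (-1.0000) + (0.0000) + (0.0000) + (0.0000) + (0.0000) + (-5.0000) = -6.0000
Denominator Σ(y_t−ȳ)² = 54.0000
r_2 = -6.0000 / 54.0000 = -0.111

-0.111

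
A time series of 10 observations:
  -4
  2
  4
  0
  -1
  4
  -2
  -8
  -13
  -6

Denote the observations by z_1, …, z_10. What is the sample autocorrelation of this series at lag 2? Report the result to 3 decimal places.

Mean z̄ = (-4 + 2 + 4 + 0 − 1 + 4 − 2 − 8 − 13 − 6)/10 = -2.4000
Numerator Σ_{t=1}^{8}(z_t−z̄)(z_{t+2}−z̄) = 5.2800
Denominator Σ(z_t−z̄)² = 268.4000
r_2 = 5.2800 / 268.4000 = 0.020

0.020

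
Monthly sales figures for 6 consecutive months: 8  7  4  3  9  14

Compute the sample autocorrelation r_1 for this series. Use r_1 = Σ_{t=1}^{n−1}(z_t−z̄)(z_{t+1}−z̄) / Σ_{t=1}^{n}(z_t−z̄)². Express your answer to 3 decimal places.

0.261

Mean z̄ = (8 + 7 + 4 + 3 + 9 + 14)/6 = 7.5000
Σ(z_t−z̄)(z_{t+1}−z̄) = (-0.2500) + (1.7500) + (15.7500) + (-6.7500) + (9.7500) = 20.2500
Denominator Σ(z_t−z̄)² = 77.5000
r_1 = 20.2500 / 77.5000 = 0.261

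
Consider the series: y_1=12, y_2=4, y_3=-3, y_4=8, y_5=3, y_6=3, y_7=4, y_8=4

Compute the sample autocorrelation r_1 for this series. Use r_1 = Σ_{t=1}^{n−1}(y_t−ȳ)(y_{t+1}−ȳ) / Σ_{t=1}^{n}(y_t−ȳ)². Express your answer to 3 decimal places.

Mean ȳ = (12 + 4 − 3 + 8 + 3 + 3 + 4 + 4)/8 = 4.3750
Deviations from mean: 7.6250, -0.3750, -7.3750, 3.6250, -1.3750, -1.3750, -0.3750, -0.3750
Numerator Σ_{t=1}^{7}(y_t−ȳ)(y_{t+1}−ȳ) = -29.2656
Denominator Σ(y_t−ȳ)² = 129.8750
r_1 = -29.2656 / 129.8750 = -0.225

-0.225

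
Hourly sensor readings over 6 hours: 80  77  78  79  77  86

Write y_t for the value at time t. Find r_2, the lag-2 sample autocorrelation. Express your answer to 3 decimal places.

Mean ȳ = (80 + 77 + 78 + 79 + 77 + 86)/6 = 79.5000
Deviations from mean: 0.5000, -2.5000, -1.5000, -0.5000, -2.5000, 6.5000
Σ(y_t−ȳ)(y_{t+2}−ȳ) = (-0.7500) + (1.2500) + (3.7500) + (-3.2500) = 1.0000
Denominator Σ(y_t−ȳ)² = 57.5000
r_2 = 1.0000 / 57.5000 = 0.017

0.017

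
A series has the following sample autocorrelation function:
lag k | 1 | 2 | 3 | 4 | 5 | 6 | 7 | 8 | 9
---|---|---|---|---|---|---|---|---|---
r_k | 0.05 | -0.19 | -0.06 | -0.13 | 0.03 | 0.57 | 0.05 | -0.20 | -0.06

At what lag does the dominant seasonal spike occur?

The largest autocorrelation is r_6 = 0.57; the remaining lags stay at or below 0.05.
The dominant spike at lag 6 indicates a seasonal period of 6.

6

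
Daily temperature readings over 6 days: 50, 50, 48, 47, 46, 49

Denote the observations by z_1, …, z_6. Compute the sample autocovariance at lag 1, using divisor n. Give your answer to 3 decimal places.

0.704

Mean z̄ = (50 + 50 + 48 + 47 + 46 + 49)/6 = 48.3333
Σ_{t=1}^{5}(z_t−z̄)(z_{t+1}−z̄) = 4.2222
γ_1 = 4.2222 / 6 = 0.704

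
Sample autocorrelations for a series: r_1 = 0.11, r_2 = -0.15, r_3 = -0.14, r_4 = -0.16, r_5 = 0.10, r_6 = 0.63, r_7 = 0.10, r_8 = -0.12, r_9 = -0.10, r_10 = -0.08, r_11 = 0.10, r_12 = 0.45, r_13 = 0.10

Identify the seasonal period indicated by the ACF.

6

The largest autocorrelation is r_6 = 0.63, with a weaker echo at lag 12 (0.45); the remaining lags stay at or below 0.11.
The dominant spike at lag 6 indicates a seasonal period of 6.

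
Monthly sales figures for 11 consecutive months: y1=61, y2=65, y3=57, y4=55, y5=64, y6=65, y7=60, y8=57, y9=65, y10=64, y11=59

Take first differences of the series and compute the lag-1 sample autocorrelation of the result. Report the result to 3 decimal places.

-0.146

First differences Δy: 4, -8, -2, 9, 1, -5, -3, 8, -1, -5
Mean of differences = -0.2000
Numerator Σ(Δy_t−Δȳ)(Δy_{t+1}−Δȳ) = -42.2400
Denominator Σ(Δy_t−Δȳ)² = 289.6000
r_1(Δy) = -42.2400 / 289.6000 = -0.146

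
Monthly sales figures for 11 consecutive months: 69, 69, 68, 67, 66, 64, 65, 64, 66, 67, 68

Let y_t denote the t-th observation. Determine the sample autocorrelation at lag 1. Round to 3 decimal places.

Mean ȳ = (69 + 69 + 68 + 67 + 66 + 64 + 65 + 64 + 66 + 67 + 68)/11 = 66.6364
Numerator Σ_{t=1}^{10}(y_t−ȳ)(y_{t+1}−ȳ) = 21.3223
Denominator Σ(y_t−ȳ)² = 32.5455
r_1 = 21.3223 / 32.5455 = 0.655

0.655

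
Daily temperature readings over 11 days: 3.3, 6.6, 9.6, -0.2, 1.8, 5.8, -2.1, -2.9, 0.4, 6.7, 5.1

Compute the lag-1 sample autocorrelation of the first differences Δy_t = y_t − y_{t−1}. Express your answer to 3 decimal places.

First differences Δy: 3.3, 3.0, -9.8, 2.0, 4.0, -7.9, -0.8, 3.3, 6.3, -1.6
Mean of differences = 0.1800
Numerator Σ(Δy_t−Δȳ)(Δy_{t+1}−Δȳ) = -48.3604
Denominator Σ(Δy_t−Δȳ)² = 251.7960
r_1(Δy) = -48.3604 / 251.7960 = -0.192

-0.192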